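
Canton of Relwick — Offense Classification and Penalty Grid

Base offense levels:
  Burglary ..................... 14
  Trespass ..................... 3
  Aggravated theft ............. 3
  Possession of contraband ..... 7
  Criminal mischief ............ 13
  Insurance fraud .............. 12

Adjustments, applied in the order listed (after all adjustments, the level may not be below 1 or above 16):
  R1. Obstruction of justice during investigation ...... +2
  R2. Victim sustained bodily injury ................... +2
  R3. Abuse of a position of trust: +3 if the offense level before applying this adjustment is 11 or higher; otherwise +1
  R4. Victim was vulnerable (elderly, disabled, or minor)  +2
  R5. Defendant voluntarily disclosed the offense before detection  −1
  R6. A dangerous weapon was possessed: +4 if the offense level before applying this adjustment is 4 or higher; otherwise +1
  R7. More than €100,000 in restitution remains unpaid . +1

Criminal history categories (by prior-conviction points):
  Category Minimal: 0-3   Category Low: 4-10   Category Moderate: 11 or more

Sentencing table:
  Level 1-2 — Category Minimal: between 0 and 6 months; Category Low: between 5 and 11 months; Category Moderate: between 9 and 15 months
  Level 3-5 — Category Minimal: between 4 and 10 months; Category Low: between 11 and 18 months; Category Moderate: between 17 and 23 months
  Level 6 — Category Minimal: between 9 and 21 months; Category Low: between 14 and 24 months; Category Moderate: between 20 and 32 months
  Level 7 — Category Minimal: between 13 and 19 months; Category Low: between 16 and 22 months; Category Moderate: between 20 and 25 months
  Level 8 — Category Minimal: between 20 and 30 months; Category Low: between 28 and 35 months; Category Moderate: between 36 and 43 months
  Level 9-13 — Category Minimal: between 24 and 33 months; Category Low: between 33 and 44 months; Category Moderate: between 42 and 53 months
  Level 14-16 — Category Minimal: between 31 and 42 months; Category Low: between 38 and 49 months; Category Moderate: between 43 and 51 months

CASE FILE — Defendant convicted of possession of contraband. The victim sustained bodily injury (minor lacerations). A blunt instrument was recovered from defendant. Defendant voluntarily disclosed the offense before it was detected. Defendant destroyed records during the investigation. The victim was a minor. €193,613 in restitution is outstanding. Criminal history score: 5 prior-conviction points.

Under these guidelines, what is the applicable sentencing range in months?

Base offense level for possession of contraband: 7.
R1 applies: 7 + 2 = 9.
R2 applies: 9 + 2 = 11.
R3 does not apply.
R4 applies: 11 + 2 = 13.
R5 applies: 13 − 1 = 12.
R6 applies (level before this adjustment is 12 ≥ 4, so +4): 12 + 4 = 16.
R7 applies: 16 + 1 = 17.
Level 17 exceeds the maximum of 16; capped at 16.
Final offense level: 16.
Criminal history: 5 prior points → Category Low (4-10).
Level 16 falls in the 14-16 band.
Grid: Level 14-16 × Category Low = 38-49 months.

38-49 months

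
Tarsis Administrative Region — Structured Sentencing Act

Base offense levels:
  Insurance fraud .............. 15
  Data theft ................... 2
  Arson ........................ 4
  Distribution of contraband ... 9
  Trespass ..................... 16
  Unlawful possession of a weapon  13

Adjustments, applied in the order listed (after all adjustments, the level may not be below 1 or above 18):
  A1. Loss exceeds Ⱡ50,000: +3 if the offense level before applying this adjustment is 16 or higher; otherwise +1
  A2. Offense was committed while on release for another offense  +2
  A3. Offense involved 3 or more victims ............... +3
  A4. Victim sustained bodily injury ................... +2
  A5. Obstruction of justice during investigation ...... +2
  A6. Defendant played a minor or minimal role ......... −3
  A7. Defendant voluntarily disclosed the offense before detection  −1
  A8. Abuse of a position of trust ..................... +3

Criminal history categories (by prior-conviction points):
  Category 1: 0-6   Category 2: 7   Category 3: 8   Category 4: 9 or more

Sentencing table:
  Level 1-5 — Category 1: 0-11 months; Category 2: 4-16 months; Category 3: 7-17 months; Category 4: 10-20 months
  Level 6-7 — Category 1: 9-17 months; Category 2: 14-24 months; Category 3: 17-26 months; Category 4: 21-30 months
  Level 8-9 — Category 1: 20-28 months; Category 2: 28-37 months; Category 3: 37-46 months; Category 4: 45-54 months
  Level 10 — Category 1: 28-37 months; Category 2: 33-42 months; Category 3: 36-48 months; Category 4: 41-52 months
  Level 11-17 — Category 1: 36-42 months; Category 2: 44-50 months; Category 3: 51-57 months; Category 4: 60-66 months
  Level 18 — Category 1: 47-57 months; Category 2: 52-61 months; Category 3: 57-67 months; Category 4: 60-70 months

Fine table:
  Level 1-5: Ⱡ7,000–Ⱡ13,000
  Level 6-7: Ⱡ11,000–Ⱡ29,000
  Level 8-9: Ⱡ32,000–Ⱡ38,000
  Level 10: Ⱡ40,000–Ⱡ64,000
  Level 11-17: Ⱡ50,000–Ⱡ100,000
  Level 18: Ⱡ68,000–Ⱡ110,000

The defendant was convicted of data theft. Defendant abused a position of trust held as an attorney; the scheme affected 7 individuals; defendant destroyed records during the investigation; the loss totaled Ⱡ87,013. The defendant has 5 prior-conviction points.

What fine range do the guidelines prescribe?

Base offense level for data theft: 2.
A1 applies (level before this adjustment is 2 < 16, so +1): 2 + 1 = 3.
A2 does not apply.
A3 applies: 3 + 3 = 6.
A5 applies: 6 + 2 = 8.
A6 does not apply.
A8 applies: 8 + 3 = 11.
Final offense level: 11.
Level 11 falls in the 11-17 band.
Fine table: Level 11-17 → Ⱡ50,000–Ⱡ100,000.

Ⱡ50,000–Ⱡ100,000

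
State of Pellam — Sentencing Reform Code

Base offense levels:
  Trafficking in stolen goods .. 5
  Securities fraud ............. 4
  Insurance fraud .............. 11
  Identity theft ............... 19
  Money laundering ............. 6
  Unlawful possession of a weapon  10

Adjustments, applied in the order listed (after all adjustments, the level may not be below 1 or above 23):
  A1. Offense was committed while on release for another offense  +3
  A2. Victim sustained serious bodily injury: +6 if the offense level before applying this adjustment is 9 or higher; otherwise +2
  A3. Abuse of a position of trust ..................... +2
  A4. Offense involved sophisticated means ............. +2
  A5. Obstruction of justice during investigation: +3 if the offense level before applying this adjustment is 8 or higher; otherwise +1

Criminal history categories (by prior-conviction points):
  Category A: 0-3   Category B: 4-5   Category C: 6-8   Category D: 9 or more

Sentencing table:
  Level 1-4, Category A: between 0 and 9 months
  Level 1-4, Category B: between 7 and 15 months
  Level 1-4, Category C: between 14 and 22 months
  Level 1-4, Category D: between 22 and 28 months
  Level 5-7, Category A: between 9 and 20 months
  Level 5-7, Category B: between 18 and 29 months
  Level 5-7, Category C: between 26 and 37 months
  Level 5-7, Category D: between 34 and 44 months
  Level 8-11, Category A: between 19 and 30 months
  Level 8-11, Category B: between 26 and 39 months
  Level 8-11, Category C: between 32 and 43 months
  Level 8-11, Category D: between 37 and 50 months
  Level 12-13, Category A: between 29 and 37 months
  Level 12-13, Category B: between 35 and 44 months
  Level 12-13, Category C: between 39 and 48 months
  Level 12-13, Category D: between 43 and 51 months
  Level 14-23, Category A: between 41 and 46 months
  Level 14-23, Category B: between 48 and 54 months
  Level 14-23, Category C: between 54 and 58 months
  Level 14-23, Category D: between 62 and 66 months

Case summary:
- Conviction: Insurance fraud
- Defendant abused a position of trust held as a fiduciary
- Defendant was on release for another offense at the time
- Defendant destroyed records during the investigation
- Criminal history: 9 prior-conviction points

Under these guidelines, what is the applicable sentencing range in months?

62-66 months

Base offense level for insurance fraud: 11.
A1 applies: 11 + 3 = 14.
A3 applies: 14 + 2 = 16.
A5 applies (level before this adjustment is 16 ≥ 8, so +3): 16 + 3 = 19.
Final offense level: 19.
Criminal history: 9 prior points → Category D (9+).
Level 19 falls in the 14-23 band.
Grid: Level 14-23 × Category D = 62-66 months.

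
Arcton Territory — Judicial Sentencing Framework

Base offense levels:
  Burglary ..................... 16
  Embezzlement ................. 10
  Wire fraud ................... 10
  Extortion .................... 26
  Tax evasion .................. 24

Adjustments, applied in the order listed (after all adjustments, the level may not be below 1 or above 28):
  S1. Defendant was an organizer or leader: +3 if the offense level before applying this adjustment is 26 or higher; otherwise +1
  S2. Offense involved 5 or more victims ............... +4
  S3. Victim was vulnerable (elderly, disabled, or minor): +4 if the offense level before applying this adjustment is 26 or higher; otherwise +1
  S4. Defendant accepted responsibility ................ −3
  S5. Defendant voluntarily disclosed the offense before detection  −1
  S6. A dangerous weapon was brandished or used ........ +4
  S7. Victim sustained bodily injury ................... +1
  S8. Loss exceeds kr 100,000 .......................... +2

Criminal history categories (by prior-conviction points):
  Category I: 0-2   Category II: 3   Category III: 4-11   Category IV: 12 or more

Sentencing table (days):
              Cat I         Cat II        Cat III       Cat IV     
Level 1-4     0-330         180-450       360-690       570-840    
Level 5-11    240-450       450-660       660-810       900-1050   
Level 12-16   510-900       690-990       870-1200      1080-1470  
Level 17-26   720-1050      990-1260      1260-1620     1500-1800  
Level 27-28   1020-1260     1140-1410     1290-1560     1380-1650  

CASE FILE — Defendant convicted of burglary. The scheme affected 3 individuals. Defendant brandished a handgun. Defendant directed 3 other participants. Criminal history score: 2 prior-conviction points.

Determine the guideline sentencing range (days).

720-1050 days

Base offense level for burglary: 16.
S1 applies (level before this adjustment is 16 < 26, so +1): 16 + 1 = 17.
S2 does not apply.
S3 does not apply.
S4 does not apply.
S6 applies: 17 + 4 = 21.
S7 does not apply.
S8 does not apply.
Final offense level: 21.
Criminal history: 2 prior points → Category I (0-2).
Level 21 falls in the 17-26 band.
Grid: Level 17-26 × Category I = 720-1050 days.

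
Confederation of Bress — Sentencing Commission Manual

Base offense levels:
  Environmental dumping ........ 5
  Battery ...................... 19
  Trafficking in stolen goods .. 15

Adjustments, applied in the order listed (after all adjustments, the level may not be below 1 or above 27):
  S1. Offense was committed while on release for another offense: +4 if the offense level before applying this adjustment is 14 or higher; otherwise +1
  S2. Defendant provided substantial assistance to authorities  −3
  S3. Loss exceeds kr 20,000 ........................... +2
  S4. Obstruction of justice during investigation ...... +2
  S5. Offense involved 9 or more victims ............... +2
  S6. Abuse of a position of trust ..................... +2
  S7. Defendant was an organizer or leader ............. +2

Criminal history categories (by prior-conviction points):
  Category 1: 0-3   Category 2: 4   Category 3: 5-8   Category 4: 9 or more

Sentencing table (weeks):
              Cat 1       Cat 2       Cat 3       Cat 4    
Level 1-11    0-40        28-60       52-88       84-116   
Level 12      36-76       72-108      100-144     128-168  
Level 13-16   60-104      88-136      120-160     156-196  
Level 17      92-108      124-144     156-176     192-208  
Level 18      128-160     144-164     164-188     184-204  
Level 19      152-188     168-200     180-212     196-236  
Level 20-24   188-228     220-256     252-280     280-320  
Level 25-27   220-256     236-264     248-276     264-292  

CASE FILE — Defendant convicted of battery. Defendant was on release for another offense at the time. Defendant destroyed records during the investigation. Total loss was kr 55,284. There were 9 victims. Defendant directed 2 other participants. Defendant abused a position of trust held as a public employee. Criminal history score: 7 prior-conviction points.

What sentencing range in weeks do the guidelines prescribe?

248-276 weeks

Base offense level for battery: 19.
S1 applies (level before this adjustment is 19 ≥ 14, so +4): 19 + 4 = 23.
S3 applies: 23 + 2 = 25.
S4 applies: 25 + 2 = 27.
S5 applies: 27 + 2 = 29.
S6 applies: 29 + 2 = 31.
S7 applies: 31 + 2 = 33.
Level 33 exceeds the maximum of 27; capped at 27.
Final offense level: 27.
Criminal history: 7 prior points → Category 3 (5-8).
Level 27 falls in the 25-27 band.
Grid: Level 25-27 × Category 3 = 248-276 weeks.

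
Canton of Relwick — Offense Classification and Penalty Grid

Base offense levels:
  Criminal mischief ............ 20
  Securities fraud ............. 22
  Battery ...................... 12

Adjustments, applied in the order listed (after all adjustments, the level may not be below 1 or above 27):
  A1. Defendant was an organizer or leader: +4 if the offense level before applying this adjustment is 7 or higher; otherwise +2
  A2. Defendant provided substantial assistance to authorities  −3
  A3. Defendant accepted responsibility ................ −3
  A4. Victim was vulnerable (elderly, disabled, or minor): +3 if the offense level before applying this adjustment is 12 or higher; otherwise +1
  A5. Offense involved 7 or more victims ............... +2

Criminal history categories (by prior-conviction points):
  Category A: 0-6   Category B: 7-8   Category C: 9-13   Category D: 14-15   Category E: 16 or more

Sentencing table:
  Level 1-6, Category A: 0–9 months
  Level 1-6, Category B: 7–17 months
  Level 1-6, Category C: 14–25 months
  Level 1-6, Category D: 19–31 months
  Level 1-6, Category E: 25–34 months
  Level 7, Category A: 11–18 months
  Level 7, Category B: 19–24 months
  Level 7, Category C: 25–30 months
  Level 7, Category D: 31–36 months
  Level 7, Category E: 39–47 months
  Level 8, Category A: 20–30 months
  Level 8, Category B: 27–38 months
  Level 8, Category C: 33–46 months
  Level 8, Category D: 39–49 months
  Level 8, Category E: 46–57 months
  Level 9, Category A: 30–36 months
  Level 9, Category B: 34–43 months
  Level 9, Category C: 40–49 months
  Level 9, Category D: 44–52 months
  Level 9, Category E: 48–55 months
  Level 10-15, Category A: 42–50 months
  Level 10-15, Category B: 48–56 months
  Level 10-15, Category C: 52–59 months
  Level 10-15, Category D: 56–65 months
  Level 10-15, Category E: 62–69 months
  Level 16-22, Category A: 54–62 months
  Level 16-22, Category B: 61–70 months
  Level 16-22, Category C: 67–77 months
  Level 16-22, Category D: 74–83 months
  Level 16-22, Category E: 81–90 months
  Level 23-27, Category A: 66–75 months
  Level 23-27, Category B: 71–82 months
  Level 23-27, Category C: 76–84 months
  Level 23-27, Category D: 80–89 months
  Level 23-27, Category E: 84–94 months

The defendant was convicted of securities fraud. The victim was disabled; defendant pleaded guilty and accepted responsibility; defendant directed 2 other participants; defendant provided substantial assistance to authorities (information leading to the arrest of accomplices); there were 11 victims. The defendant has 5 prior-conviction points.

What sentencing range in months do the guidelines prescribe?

66-75 months

Base offense level for securities fraud: 22.
A1 applies (level before this adjustment is 22 ≥ 7, so +4): 22 + 4 = 26.
A2 applies: 26 − 3 = 23.
A3 applies: 23 − 3 = 20.
A4 applies (level before this adjustment is 20 ≥ 12, so +3): 20 + 3 = 23.
A5 applies: 23 + 2 = 25.
Final offense level: 25.
Criminal history: 5 prior points → Category A (0-6).
Level 25 falls in the 23-27 band.
Grid: Level 23-27 × Category A = 66-75 months.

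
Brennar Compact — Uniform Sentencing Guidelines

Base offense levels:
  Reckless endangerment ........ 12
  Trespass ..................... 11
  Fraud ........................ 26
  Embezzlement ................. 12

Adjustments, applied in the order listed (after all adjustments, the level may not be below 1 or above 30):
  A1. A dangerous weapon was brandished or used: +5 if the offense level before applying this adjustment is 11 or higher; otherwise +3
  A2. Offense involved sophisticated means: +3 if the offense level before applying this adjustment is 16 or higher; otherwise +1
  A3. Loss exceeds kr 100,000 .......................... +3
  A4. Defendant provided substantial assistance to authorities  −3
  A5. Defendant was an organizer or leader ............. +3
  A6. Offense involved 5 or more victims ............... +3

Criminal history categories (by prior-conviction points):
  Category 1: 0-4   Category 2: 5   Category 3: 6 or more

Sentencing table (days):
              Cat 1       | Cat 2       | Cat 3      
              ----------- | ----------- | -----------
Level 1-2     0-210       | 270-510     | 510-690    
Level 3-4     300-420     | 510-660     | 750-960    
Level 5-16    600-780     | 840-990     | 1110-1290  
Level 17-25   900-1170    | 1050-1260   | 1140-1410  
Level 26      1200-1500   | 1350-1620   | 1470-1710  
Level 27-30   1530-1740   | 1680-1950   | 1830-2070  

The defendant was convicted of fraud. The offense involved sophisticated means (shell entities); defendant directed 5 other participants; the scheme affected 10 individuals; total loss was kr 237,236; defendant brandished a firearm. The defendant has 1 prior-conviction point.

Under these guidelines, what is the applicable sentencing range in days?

1530-1740 days

Base offense level for fraud: 26.
A1 applies (level before this adjustment is 26 ≥ 11, so +5): 26 + 5 = 31.
A2 applies (level before this adjustment is 31 ≥ 16, so +3): 31 + 3 = 34.
A3 applies: 34 + 3 = 37.
A5 applies: 37 + 3 = 40.
A6 applies: 40 + 3 = 43.
Level 43 exceeds the maximum of 30; capped at 30.
Final offense level: 30.
Criminal history: 1 prior point → Category 1 (0-4).
Level 30 falls in the 27-30 band.
Grid: Level 27-30 × Category 1 = 1530-1740 days.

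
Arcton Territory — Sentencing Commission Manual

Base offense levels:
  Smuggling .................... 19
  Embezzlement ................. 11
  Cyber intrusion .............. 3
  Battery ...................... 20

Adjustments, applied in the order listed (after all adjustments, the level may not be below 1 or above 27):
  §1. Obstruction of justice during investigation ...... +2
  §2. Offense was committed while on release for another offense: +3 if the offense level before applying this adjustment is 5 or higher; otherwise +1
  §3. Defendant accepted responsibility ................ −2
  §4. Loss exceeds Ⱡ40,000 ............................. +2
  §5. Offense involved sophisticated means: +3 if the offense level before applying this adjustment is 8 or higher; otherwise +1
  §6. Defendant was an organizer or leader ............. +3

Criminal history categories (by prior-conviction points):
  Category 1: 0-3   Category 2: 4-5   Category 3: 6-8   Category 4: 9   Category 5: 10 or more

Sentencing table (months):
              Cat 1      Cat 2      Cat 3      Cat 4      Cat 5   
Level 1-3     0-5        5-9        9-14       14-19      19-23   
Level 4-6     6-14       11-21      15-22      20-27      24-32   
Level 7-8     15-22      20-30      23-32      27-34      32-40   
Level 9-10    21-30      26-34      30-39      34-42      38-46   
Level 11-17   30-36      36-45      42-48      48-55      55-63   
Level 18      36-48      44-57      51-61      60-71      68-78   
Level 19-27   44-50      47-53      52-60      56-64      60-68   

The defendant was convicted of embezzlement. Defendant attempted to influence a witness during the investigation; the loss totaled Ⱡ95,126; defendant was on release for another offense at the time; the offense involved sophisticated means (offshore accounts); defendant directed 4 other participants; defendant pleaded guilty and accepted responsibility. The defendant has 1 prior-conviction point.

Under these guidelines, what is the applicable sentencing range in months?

44-50 months

Base offense level for embezzlement: 11.
§1 applies: 11 + 2 = 13.
§2 applies (level before this adjustment is 13 ≥ 5, so +3): 13 + 3 = 16.
§3 applies: 16 − 2 = 14.
§4 applies: 14 + 2 = 16.
§5 applies (level before this adjustment is 16 ≥ 8, so +3): 16 + 3 = 19.
§6 applies: 19 + 3 = 22.
Final offense level: 22.
Criminal history: 1 prior point → Category 1 (0-3).
Level 22 falls in the 19-27 band.
Grid: Level 19-27 × Category 1 = 44-50 months.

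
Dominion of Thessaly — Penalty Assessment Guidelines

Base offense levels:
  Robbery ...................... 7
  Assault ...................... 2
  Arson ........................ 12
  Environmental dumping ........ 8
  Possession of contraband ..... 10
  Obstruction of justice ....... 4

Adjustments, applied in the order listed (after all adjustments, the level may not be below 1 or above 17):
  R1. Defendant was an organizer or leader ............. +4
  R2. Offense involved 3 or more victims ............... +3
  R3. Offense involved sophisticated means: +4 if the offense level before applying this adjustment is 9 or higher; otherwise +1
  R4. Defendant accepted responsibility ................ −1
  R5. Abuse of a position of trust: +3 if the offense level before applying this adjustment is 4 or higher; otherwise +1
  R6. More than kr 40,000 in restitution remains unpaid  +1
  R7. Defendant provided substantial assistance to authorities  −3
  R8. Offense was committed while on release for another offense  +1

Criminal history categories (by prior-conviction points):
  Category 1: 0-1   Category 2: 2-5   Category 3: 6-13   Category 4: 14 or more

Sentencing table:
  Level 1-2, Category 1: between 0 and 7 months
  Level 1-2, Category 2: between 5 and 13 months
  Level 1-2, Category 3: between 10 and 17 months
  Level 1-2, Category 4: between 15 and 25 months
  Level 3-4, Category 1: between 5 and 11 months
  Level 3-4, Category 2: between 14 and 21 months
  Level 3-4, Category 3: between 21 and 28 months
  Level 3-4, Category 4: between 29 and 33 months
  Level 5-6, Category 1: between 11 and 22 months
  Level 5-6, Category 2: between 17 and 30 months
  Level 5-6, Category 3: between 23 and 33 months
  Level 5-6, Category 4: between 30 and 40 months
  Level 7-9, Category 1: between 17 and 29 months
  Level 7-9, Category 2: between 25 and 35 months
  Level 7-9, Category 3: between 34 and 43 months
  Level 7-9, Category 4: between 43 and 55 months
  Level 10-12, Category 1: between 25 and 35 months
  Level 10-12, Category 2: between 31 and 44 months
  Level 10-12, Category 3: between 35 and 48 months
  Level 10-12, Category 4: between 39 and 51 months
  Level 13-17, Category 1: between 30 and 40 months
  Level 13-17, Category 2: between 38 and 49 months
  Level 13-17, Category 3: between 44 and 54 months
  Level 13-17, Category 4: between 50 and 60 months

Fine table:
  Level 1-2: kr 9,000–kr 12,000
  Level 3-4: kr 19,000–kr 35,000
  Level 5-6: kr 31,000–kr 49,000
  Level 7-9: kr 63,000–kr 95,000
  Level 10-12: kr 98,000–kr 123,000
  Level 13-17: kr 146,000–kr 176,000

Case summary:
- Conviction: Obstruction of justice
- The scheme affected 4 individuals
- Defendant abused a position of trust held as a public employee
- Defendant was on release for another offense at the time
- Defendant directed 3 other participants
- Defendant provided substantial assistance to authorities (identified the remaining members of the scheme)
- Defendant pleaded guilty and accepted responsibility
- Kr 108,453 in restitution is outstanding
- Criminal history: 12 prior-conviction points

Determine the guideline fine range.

kr 98,000–kr 123,000

Base offense level for obstruction of justice: 4.
R1 applies: 4 + 4 = 8.
R2 applies: 8 + 3 = 11.
R4 applies: 11 − 1 = 10.
R5 applies (level before this adjustment is 10 ≥ 4, so +3): 10 + 3 = 13.
R6 applies: 13 + 1 = 14.
R7 applies: 14 − 3 = 11.
R8 applies: 11 + 1 = 12.
Final offense level: 12.
Level 12 falls in the 10-12 band.
Fine table: Level 10-12 → kr 98,000–kr 123,000.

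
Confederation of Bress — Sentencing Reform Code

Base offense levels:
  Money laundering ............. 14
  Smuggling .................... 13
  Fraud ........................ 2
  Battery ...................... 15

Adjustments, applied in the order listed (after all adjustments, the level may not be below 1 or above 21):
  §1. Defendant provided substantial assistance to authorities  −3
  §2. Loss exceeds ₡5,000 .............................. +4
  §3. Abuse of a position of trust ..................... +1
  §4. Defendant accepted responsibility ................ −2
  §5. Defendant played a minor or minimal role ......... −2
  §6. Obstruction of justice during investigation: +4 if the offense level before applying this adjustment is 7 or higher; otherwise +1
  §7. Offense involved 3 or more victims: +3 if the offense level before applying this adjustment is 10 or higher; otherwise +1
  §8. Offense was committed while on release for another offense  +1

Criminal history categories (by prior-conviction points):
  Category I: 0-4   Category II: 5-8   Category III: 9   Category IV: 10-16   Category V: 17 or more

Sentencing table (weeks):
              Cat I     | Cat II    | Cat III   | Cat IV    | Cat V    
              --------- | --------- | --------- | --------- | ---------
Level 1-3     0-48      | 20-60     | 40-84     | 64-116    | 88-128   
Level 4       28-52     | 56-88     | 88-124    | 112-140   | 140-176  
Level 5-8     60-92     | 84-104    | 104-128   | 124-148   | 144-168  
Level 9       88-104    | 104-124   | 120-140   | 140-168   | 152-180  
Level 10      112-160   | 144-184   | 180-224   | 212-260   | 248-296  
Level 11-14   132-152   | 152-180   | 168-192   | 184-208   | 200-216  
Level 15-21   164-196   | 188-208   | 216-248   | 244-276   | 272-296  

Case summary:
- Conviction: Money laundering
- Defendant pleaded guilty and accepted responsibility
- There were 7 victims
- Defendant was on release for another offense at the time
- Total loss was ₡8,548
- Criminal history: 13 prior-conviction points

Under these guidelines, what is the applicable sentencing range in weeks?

Base offense level for money laundering: 14.
§1 does not apply.
§2 applies: 14 + 4 = 18.
§4 applies: 18 − 2 = 16.
§5 does not apply.
§6 does not apply.
§7 applies (level before this adjustment is 16 ≥ 10, so +3): 16 + 3 = 19.
§8 applies: 19 + 1 = 20.
Final offense level: 20.
Criminal history: 13 prior points → Category IV (10-16).
Level 20 falls in the 15-21 band.
Grid: Level 15-21 × Category IV = 244-276 weeks.

244-276 weeks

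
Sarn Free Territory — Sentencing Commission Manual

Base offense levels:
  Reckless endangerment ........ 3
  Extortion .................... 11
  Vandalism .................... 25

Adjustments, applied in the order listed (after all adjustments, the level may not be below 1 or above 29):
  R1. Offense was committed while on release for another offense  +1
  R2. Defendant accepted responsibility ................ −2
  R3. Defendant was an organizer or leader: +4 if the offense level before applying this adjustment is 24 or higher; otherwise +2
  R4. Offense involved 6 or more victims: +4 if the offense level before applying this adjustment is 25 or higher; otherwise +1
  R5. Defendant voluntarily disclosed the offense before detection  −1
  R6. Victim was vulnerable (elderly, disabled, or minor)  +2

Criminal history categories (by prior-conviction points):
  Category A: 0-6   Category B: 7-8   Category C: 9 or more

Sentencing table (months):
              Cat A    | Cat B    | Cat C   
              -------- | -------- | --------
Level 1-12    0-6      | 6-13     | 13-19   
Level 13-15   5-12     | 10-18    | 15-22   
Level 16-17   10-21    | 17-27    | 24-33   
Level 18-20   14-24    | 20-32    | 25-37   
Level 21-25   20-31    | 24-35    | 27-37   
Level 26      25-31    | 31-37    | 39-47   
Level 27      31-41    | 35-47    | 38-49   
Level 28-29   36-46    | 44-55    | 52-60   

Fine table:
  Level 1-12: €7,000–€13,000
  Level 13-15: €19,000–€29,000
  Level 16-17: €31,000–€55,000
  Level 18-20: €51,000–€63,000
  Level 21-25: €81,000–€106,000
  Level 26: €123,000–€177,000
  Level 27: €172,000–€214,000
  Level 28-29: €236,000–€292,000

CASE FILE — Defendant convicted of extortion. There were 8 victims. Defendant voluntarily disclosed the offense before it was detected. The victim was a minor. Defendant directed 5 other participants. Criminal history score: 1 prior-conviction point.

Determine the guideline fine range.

€19,000–€29,000

Base offense level for extortion: 11.
R1 does not apply.
R3 applies (level before this adjustment is 11 < 24, so +2): 11 + 2 = 13.
R4 applies (level before this adjustment is 13 < 25, so +1): 13 + 1 = 14.
R5 applies: 14 − 1 = 13.
R6 applies: 13 + 2 = 15.
Final offense level: 15.
Level 15 falls in the 13-15 band.
Fine table: Level 13-15 → €19,000–€29,000.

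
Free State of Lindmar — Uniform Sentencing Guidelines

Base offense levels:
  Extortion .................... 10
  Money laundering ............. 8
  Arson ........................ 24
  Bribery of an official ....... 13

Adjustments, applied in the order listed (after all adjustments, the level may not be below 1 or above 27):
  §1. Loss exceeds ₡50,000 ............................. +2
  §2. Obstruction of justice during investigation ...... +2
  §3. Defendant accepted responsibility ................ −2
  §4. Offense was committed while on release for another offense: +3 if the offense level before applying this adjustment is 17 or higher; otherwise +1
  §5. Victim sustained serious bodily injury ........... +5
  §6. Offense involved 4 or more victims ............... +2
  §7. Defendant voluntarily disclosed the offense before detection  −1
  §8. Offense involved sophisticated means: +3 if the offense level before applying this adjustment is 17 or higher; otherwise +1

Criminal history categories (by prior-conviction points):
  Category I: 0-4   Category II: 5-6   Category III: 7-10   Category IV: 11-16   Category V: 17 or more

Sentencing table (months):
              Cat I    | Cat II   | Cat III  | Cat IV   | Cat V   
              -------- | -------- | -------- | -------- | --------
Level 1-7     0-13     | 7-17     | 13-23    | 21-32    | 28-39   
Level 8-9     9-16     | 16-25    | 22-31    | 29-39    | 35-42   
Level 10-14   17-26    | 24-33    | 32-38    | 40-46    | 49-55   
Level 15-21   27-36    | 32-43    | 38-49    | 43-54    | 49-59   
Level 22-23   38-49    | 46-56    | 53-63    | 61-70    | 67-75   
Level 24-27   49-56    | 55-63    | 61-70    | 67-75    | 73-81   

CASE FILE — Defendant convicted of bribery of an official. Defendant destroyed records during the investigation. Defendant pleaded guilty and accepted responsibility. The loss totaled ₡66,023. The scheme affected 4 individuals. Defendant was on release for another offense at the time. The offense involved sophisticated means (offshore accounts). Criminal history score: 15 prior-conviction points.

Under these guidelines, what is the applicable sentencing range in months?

43-54 months

Base offense level for bribery of an official: 13.
§1 applies: 13 + 2 = 15.
§2 applies: 15 + 2 = 17.
§3 applies: 17 − 2 = 15.
§4 applies (level before this adjustment is 15 < 17, so +1): 15 + 1 = 16.
§6 applies: 16 + 2 = 18.
§7 does not apply.
§8 applies (level before this adjustment is 18 ≥ 17, so +3): 18 + 3 = 21.
Final offense level: 21.
Criminal history: 15 prior points → Category IV (11-16).
Level 21 falls in the 15-21 band.
Grid: Level 15-21 × Category IV = 43-54 months.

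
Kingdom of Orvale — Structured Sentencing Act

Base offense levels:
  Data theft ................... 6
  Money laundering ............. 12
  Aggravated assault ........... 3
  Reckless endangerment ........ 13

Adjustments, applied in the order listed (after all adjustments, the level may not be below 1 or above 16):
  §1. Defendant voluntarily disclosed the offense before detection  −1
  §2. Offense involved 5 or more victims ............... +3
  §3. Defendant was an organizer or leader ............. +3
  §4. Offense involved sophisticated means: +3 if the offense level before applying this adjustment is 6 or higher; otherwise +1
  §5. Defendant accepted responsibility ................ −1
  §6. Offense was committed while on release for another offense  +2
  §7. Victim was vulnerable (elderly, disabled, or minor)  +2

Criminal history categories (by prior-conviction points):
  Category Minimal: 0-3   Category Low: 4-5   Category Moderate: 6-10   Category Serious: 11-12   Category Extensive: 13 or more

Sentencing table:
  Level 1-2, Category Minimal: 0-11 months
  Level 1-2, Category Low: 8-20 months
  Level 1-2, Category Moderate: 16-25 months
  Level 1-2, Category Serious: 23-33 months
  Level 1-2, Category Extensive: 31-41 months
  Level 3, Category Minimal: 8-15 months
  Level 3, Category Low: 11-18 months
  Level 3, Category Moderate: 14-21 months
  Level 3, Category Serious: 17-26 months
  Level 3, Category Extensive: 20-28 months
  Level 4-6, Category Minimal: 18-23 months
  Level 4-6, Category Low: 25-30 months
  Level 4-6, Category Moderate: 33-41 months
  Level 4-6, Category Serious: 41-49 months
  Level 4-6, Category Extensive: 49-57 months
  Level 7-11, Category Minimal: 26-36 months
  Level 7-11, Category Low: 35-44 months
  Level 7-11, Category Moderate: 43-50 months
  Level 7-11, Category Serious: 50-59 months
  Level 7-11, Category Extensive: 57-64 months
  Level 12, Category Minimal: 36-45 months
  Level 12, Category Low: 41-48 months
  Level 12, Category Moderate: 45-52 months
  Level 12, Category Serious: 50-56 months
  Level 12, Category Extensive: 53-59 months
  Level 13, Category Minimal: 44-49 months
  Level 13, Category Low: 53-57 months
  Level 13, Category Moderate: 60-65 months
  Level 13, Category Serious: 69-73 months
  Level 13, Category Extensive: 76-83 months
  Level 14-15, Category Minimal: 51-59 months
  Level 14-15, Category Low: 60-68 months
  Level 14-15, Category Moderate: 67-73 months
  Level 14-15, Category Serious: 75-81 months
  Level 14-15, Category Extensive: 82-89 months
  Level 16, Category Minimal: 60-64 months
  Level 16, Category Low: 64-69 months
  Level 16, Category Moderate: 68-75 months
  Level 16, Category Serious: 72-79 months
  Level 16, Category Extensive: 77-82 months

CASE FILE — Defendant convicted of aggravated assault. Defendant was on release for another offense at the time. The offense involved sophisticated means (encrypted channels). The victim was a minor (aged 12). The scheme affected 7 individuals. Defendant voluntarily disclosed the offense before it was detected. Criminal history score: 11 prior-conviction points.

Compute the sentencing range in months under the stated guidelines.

Base offense level for aggravated assault: 3.
§1 applies: 3 − 1 = 2.
§2 applies: 2 + 3 = 5.
§3 does not apply.
§4 applies (level before this adjustment is 5 < 6, so +1): 5 + 1 = 6.
§6 applies: 6 + 2 = 8.
§7 applies: 8 + 2 = 10.
Final offense level: 10.
Criminal history: 11 prior points → Category Serious (11-12).
Level 10 falls in the 7-11 band.
Grid: Level 7-11 × Category Serious = 50-59 months.

50-59 months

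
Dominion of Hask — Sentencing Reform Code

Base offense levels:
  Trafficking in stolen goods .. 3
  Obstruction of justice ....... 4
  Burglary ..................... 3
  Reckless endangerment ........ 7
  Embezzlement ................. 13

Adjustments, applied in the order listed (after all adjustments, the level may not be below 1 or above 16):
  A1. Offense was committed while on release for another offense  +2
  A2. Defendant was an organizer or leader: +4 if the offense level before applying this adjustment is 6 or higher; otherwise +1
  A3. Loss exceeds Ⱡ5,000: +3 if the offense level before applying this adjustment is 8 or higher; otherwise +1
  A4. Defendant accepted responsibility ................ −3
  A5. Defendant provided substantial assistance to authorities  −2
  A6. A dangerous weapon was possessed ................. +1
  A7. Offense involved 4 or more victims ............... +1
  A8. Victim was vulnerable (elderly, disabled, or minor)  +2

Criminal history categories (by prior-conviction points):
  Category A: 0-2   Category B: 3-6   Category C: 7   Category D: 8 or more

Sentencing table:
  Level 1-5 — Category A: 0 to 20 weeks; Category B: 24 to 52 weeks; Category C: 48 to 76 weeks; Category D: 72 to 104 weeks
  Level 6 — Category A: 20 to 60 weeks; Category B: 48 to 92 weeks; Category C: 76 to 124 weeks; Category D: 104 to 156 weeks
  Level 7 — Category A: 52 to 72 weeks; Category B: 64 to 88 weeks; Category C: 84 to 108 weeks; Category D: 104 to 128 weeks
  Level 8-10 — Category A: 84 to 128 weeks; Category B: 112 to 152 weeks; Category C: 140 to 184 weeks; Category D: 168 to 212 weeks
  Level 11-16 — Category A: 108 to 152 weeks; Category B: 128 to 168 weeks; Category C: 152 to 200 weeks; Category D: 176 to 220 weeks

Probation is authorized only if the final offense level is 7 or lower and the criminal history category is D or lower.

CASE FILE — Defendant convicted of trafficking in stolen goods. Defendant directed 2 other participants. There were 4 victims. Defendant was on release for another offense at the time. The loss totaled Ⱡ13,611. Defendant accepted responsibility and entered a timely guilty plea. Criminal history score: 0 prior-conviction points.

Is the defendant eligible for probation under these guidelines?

Yes

Base offense level for trafficking in stolen goods: 3.
A1 applies: 3 + 2 = 5.
A2 applies (level before this adjustment is 5 < 6, so +1): 5 + 1 = 6.
A3 applies (level before this adjustment is 6 < 8, so +1): 6 + 1 = 7.
A4 applies: 7 − 3 = 4.
A5 does not apply.
A7 applies: 4 + 1 = 5.
Final offense level: 5.
Criminal history: 0 prior points → Category A (0-2).
Level 5 falls in the 1-5 band.
Grid: Level 1-5 × Category A = 0-20 weeks.
Probation check: level 5 ≤ 7 and category A ≤ D → eligible.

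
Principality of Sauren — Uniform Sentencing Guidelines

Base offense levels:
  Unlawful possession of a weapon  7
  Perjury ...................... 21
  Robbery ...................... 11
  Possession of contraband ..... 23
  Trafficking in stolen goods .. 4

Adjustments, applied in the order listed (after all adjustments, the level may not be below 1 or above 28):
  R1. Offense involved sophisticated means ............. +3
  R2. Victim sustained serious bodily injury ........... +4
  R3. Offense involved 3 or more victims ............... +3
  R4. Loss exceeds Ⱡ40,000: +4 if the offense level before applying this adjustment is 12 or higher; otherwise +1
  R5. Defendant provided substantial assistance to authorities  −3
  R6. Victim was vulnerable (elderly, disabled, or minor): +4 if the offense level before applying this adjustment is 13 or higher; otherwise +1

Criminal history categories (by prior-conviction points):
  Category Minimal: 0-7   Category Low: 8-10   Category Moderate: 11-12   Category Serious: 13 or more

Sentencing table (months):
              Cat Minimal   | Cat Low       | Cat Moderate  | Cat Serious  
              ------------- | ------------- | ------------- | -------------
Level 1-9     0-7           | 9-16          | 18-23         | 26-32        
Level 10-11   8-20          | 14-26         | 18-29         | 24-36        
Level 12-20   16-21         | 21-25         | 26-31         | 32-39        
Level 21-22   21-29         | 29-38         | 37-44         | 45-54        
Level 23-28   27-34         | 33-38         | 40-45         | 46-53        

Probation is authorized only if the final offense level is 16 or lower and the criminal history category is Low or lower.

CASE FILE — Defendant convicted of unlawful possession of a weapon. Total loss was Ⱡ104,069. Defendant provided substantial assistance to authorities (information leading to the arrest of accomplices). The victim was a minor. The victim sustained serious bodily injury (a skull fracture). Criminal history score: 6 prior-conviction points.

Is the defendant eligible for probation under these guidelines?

Yes

Base offense level for unlawful possession of a weapon: 7.
R1 does not apply.
R2 applies: 7 + 4 = 11.
R3 does not apply.
R4 applies (level before this adjustment is 11 < 12, so +1): 11 + 1 = 12.
R5 applies: 12 − 3 = 9.
R6 applies (level before this adjustment is 9 < 13, so +1): 9 + 1 = 10.
Final offense level: 10.
Criminal history: 6 prior points → Category Minimal (0-7).
Level 10 falls in the 10-11 band.
Grid: Level 10-11 × Category Minimal = 8-20 months.
Probation check: level 10 ≤ 16 and category Minimal ≤ Low → eligible.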